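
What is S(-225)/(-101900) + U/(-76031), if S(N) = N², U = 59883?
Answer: -398045883/309902356 ≈ -1.2844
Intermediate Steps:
S(-225)/(-101900) + U/(-76031) = (-225)²/(-101900) + 59883/(-76031) = 50625*(-1/101900) + 59883*(-1/76031) = -2025/4076 - 59883/76031 = -398045883/309902356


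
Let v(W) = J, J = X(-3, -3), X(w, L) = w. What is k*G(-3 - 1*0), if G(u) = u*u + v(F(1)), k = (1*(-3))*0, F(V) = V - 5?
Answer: 0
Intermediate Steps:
F(V) = -5 + V
J = -3
v(W) = -3
k = 0 (k = -3*0 = 0)
G(u) = -3 + u² (G(u) = u*u - 3 = u² - 3 = -3 + u²)
k*G(-3 - 1*0) = 0*(-3 + (-3 - 1*0)²) = 0*(-3 + (-3 + 0)²) = 0*(-3 + (-3)²) = 0*(-3 + 9) = 0*6 = 0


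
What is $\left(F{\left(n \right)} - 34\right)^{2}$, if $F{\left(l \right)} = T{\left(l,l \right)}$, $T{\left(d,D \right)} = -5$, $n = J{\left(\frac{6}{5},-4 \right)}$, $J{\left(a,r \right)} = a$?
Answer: $1521$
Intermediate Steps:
$n = \frac{6}{5} \approx 1.2$
$F{\left(l \right)} = -5$
$\left(F{\left(n \right)} - 34\right)^{2} = \left(-5 - 34\right)^{2} = \left(-39\right)^{2} = 1521$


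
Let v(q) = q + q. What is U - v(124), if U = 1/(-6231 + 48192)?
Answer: -10406327/41961 ≈ -248.00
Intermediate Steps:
v(q) = 2*q
U = 1/41961 ≈ 2.3832e-5
U - v(124) = 1/41961 - 2*124 = 1/41961 - 1*248 = 1/41961 - 248 = -10406327/41961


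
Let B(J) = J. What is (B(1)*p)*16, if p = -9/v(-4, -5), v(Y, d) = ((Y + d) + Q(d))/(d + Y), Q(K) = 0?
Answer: -144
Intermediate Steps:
v(Y, d) = 1 (v(Y, d) = ((Y + d) + 0)/(d + Y) = (Y + d)/(Y + d) = 1)
p = -9 (p = -9/1 = -9*1 = -9)
(B(1)*p)*16 = (1*(-9))*16 = -9*16 = -144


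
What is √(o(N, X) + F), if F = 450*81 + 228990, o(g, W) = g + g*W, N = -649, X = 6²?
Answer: √241427 ≈ 491.35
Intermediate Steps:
X = 36
o(g, W) = g + W*g
F = 265440 (F = 36450 + 228990 = 265440)
√(o(N, X) + F) = √(-649*(1 + 36) + 265440) = √(-649*37 + 265440) = √(-24013 + 265440) = √241427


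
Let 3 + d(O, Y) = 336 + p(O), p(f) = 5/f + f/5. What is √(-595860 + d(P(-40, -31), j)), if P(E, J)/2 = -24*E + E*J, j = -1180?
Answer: I*√28780914745/220 ≈ 771.13*I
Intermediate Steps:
p(f) = 5/f + f/5 (p(f) = 5/f + f*(⅕) = 5/f + f/5)
P(E, J) = -48*E + 2*E*J (P(E, J) = 2*(-24*E + E*J) = -48*E + 2*E*J)
d(O, Y) = 333 + 5/O + O/5 (d(O, Y) = -3 + (336 + (5/O + O/5)) = -3 + (336 + 5/O + O/5) = 333 + 5/O + O/5)
√(-595860 + d(P(-40, -31), j)) = √(-595860 + (333 + 5/((2*(-40)*(-24 - 31))) + (2*(-40)*(-24 - 31))/5)) = √(-595860 + (333 + 5/((2*(-40)*(-55))) + (2*(-40)*(-55))/5)) = √(-595860 + (333 + 5/4400 + (⅕)*4400)) = √(-595860 + (333 + 5*(1/4400) + 880)) = √(-595860 + (333 + 1/880 + 880)) = √(-595860 + 1067441/880) = √(-523289359/880) = I*√28780914745/220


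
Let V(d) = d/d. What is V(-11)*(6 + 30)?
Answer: 36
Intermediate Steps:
V(d) = 1
V(-11)*(6 + 30) = 1*(6 + 30) = 1*36 = 36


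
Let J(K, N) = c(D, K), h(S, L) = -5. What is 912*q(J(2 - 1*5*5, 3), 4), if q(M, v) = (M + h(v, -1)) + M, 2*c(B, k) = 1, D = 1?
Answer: -3648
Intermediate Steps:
c(B, k) = 1/2 (c(B, k) = (1/2)*1 = 1/2)
J(K, N) = 1/2
q(M, v) = -5 + 2*M (q(M, v) = (M - 5) + M = (-5 + M) + M = -5 + 2*M)
912*q(J(2 - 1*5*5, 3), 4) = 912*(-5 + 2*(1/2)) = 912*(-5 + 1) = 912*(-4) = -3648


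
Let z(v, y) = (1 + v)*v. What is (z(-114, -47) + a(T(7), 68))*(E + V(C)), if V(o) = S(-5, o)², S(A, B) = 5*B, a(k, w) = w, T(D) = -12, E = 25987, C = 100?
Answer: 3574031650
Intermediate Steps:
z(v, y) = v*(1 + v)
V(o) = 25*o² (V(o) = (5*o)² = 25*o²)
(z(-114, -47) + a(T(7), 68))*(E + V(C)) = (-114*(1 - 114) + 68)*(25987 + 25*100²) = (-114*(-113) + 68)*(25987 + 25*10000) = (12882 + 68)*(25987 + 250000) = 12950*275987 = 3574031650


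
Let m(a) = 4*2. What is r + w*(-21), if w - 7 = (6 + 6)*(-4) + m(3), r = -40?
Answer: 653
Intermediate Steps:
m(a) = 8
w = -33 (w = 7 + ((6 + 6)*(-4) + 8) = 7 + (12*(-4) + 8) = 7 + (-48 + 8) = 7 - 40 = -33)
r + w*(-21) = -40 - 33*(-21) = -40 + 693 = 653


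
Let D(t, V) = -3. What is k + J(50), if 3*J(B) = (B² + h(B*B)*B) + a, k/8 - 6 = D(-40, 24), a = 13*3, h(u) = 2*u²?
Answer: 625002611/3 ≈ 2.0833e+8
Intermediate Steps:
a = 39
k = 24 (k = 48 + 8*(-3) = 48 - 24 = 24)
J(B) = 13 + B²/3 + 2*B⁵/3 (J(B) = ((B² + (2*(B*B)²)*B) + 39)/3 = ((B² + (2*(B²)²)*B) + 39)/3 = ((B² + (2*B⁴)*B) + 39)/3 = ((B² + 2*B⁵) + 39)/3 = (39 + B² + 2*B⁵)/3 = 13 + B²/3 + 2*B⁵/3)
k + J(50) = 24 + (13 + (⅓)*50² + (⅔)*50⁵) = 24 + (13 + (⅓)*2500 + (⅔)*312500000) = 24 + (13 + 2500/3 + 625000000/3) = 24 + 625002539/3 = 625002611/3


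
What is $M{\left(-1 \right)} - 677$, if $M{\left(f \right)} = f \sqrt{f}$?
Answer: $-677 - i \approx -677.0 - 1.0 i$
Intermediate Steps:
$M{\left(f \right)} = f^{\frac{3}{2}}$
$M{\left(-1 \right)} - 677 = \left(-1\right)^{\frac{3}{2}} - 677 = - i - 677 = -677 - i$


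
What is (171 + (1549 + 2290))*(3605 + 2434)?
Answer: 24216390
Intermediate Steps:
(171 + (1549 + 2290))*(3605 + 2434) = (171 + 3839)*6039 = 4010*6039 = 24216390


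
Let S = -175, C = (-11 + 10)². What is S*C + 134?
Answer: -41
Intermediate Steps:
C = 1 (C = (-1)² = 1)
S*C + 134 = -175*1 + 134 = -175 + 134 = -41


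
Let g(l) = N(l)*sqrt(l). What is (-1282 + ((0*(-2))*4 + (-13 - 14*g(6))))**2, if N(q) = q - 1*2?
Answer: 1695841 + 145040*sqrt(6) ≈ 2.0511e+6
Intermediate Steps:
N(q) = -2 + q (N(q) = q - 2 = -2 + q)
g(l) = sqrt(l)*(-2 + l) (g(l) = (-2 + l)*sqrt(l) = sqrt(l)*(-2 + l))
(-1282 + ((0*(-2))*4 + (-13 - 14*g(6))))**2 = (-1282 + ((0*(-2))*4 + (-13 - 14*sqrt(6)*(-2 + 6))))**2 = (-1282 + (0*4 + (-13 - 14*sqrt(6)*4)))**2 = (-1282 + (0 + (-13 - 56*sqrt(6))))**2 = (-1282 + (-13 - 56*sqrt(6)))**2 = (-1295 - 56*sqrt(6))**2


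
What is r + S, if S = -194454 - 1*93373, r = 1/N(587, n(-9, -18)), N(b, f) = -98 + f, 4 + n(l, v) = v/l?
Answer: -28782701/100 ≈ -2.8783e+5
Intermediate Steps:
n(l, v) = -4 + v/l
r = -1/100 (r = 1/(-98 + (-4 - 18/(-9))) = 1/(-98 + (-4 - 18*(-1/9))) = 1/(-98 + (-4 + 2)) = 1/(-98 - 2) = 1/(-100) = -1/100 ≈ -0.010000)
S = -287827 (S = -194454 - 93373 = -287827)
r + S = -1/100 - 287827 = -28782701/100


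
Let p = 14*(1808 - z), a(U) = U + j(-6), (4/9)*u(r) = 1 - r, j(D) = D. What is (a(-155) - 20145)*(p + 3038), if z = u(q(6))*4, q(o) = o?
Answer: -588467880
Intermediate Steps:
u(r) = 9/4 - 9*r/4 (u(r) = 9*(1 - r)/4 = 9/4 - 9*r/4)
z = -45 (z = (9/4 - 9/4*6)*4 = (9/4 - 27/2)*4 = -45/4*4 = -45)
a(U) = -6 + U (a(U) = U - 6 = -6 + U)
p = 25942 (p = 14*(1808 - 1*(-45)) = 14*(1808 + 45) = 14*1853 = 25942)
(a(-155) - 20145)*(p + 3038) = ((-6 - 155) - 20145)*(25942 + 3038) = (-161 - 20145)*28980 = -20306*28980 = -588467880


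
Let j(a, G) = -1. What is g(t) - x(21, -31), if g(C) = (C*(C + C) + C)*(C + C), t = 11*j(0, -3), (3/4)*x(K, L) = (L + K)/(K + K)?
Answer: -320146/63 ≈ -5081.7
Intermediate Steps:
x(K, L) = 2*(K + L)/(3*K) (x(K, L) = 4*((L + K)/(K + K))/3 = 4*((K + L)/((2*K)))/3 = 4*((K + L)*(1/(2*K)))/3 = 4*((K + L)/(2*K))/3 = 2*(K + L)/(3*K))
t = -11 (t = 11*(-1) = -11)
g(C) = 2*C*(C + 2*C**2) (g(C) = (C*(2*C) + C)*(2*C) = (2*C**2 + C)*(2*C) = (C + 2*C**2)*(2*C) = 2*C*(C + 2*C**2))
g(t) - x(21, -31) = (-11)**2*(2 + 4*(-11)) - 2*(21 - 31)/(3*21) = 121*(2 - 44) - 2*(-10)/(3*21) = 121*(-42) - 1*(-20/63) = -5082 + 20/63 = -320146/63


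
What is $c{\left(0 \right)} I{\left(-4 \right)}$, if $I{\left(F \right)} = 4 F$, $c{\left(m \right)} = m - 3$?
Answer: $48$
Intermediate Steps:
$c{\left(m \right)} = -3 + m$
$c{\left(0 \right)} I{\left(-4 \right)} = \left(-3 + 0\right) 4 \left(-4\right) = \left(-3\right) \left(-16\right) = 48$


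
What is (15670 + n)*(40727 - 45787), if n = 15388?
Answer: -157153480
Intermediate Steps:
(15670 + n)*(40727 - 45787) = (15670 + 15388)*(40727 - 45787) = 31058*(-5060) = -157153480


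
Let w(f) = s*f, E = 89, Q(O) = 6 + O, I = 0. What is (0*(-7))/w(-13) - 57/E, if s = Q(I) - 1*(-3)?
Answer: -57/89 ≈ -0.64045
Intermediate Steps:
s = 9 (s = (6 + 0) - 1*(-3) = 6 + 3 = 9)
w(f) = 9*f
(0*(-7))/w(-13) - 57/E = (0*(-7))/((9*(-13))) - 57/89 = 0/(-117) - 57*1/89 = 0*(-1/117) - 57/89 = 0 - 57/89 = -57/89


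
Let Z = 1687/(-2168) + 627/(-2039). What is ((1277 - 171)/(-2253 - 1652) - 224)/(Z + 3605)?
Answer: -1290544791984/20737230231685 ≈ -0.062233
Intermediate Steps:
Z = -4799129/4420552 (Z = 1687*(-1/2168) + 627*(-1/2039) = -1687/2168 - 627/2039 = -4799129/4420552 ≈ -1.0856)
((1277 - 171)/(-2253 - 1652) - 224)/(Z + 3605) = ((1277 - 171)/(-2253 - 1652) - 224)/(-4799129/4420552 + 3605) = (1106/(-3905) - 224)/(15931290831/4420552) = (1106*(-1/3905) - 224)*(4420552/15931290831) = (-1106/3905 - 224)*(4420552/15931290831) = -875826/3905*4420552/15931290831 = -1290544791984/20737230231685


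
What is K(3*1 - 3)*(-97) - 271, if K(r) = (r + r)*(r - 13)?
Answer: -271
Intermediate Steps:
K(r) = 2*r*(-13 + r) (K(r) = (2*r)*(-13 + r) = 2*r*(-13 + r))
K(3*1 - 3)*(-97) - 271 = (2*(3*1 - 3)*(-13 + (3*1 - 3)))*(-97) - 271 = (2*(3 - 3)*(-13 + (3 - 3)))*(-97) - 271 = (2*0*(-13 + 0))*(-97) - 271 = (2*0*(-13))*(-97) - 271 = 0*(-97) - 271 = 0 - 271 = -271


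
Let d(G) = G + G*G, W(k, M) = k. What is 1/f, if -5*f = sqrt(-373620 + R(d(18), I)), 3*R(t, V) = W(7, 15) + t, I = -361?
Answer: 5*I*sqrt(3361533)/1120511 ≈ 0.0081813*I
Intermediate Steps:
d(G) = G + G**2
R(t, V) = 7/3 + t/3 (R(t, V) = (7 + t)/3 = 7/3 + t/3)
f = -I*sqrt(3361533)/15 (f = -sqrt(-373620 + (7/3 + (18*(1 + 18))/3))/5 = -sqrt(-373620 + (7/3 + (18*19)/3))/5 = -sqrt(-373620 + (7/3 + (1/3)*342))/5 = -sqrt(-373620 + (7/3 + 114))/5 = -sqrt(-373620 + 349/3)/5 = -I*sqrt(3361533)/15 ≈ -122.23*I)
1/f = 1/(-I*sqrt(3361533)/15) = 5*I*sqrt(3361533)/1120511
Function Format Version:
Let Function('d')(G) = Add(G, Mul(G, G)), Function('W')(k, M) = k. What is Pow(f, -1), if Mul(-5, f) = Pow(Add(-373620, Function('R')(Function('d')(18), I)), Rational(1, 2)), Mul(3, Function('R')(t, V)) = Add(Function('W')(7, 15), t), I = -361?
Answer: Mul(Rational(5, 1120511), I, Pow(3361533, Rational(1, 2))) ≈ Mul(0.0081813, I)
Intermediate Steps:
Function('d')(G) = Add(G, Pow(G, 2))
Function('R')(t, V) = Add(Rational(7, 3), Mul(Rational(1, 3), t)) (Function('R')(t, V) = Mul(Rational(1, 3), Add(7, t)) = Add(Rational(7, 3), Mul(Rational(1, 3), t)))
f = Mul(Rational(-1, 15), I, Pow(3361533, Rational(1, 2))) (f = Mul(Rational(-1, 5), Pow(Add(-373620, Add(Rational(7, 3), Mul(Rational(1, 3), Mul(18, Add(1, 18))))), Rational(1, 2))) = Mul(Rational(-1, 5), Pow(Add(-373620, Add(Rational(7, 3), Mul(Rational(1, 3), Mul(18, 19)))), Rational(1, 2))) = Mul(Rational(-1, 5), Pow(Add(-373620, Add(Rational(7, 3), Mul(Rational(1, 3), 342))), Rational(1, 2))) = Mul(Rational(-1, 5), Pow(Add(-373620, Add(Rational(7, 3), 114)), Rational(1, 2))) = Mul(Rational(-1, 5), Pow(Add(-373620, Rational(349, 3)), Rational(1, 2))) = Mul(Rational(-1, 5), Pow(Rational(-1120511, 3), Rational(1, 2))) = Mul(Rational(-1, 5), Mul(Rational(1, 3), I, Pow(3361533, Rational(1, 2)))) = Mul(Rational(-1, 15), I, Pow(3361533, Rational(1, 2))) ≈ Mul(-122.23, I))
Pow(f, -1) = Pow(Mul(Rational(-1, 15), I, Pow(3361533, Rational(1, 2))), -1) = Mul(Rational(5, 1120511), I, Pow(3361533, Rational(1, 2)))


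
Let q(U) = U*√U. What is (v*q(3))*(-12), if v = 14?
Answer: -504*√3 ≈ -872.95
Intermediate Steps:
q(U) = U^(3/2)
(v*q(3))*(-12) = (14*3^(3/2))*(-12) = (14*(3*√3))*(-12) = (42*√3)*(-12) = -504*√3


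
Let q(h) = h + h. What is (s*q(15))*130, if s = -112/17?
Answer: -436800/17 ≈ -25694.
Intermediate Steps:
q(h) = 2*h
s = -112/17 (s = -112*1/17 = -112/17 ≈ -6.5882)
(s*q(15))*130 = -224*15/17*130 = -112/17*30*130 = -3360/17*130 = -436800/17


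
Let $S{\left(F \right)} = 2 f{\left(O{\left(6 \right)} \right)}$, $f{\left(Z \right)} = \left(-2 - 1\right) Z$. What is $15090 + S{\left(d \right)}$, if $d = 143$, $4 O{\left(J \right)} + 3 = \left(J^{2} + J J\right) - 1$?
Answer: $14988$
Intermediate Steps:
$O{\left(J \right)} = -1 + \frac{J^{2}}{2}$ ($O{\left(J \right)} = - \frac{3}{4} + \frac{\left(J^{2} + J J\right) - 1}{4} = - \frac{3}{4} + \frac{\left(J^{2} + J^{2}\right) - 1}{4} = - \frac{3}{4} + \frac{2 J^{2} - 1}{4} = - \frac{3}{4} + \frac{-1 + 2 J^{2}}{4} = - \frac{3}{4} + \left(- \frac{1}{4} + \frac{J^{2}}{2}\right) = -1 + \frac{J^{2}}{2}$)
$f{\left(Z \right)} = - 3 Z$
$S{\left(F \right)} = -102$ ($S{\left(F \right)} = 2 \left(- 3 \left(-1 + \frac{6^{2}}{2}\right)\right) = 2 \left(- 3 \left(-1 + \frac{1}{2} \cdot 36\right)\right) = 2 \left(- 3 \left(-1 + 18\right)\right) = 2 \left(\left(-3\right) 17\right) = 2 \left(-51\right) = -102$)
$15090 + S{\left(d \right)} = 15090 - 102 = 14988$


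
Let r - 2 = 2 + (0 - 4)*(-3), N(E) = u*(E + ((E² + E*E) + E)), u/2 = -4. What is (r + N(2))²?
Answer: 6400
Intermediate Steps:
u = -8 (u = 2*(-4) = -8)
N(E) = -16*E - 16*E² (N(E) = -8*(E + ((E² + E*E) + E)) = -8*(E + ((E² + E²) + E)) = -8*(E + (2*E² + E)) = -8*(E + (E + 2*E²)) = -8*(2*E + 2*E²) = -16*E - 16*E²)
r = 16 (r = 2 + (2 + (0 - 4)*(-3)) = 2 + (2 - 4*(-3)) = 2 + (2 + 12) = 2 + 14 = 16)
(r + N(2))² = (16 - 16*2*(1 + 2))² = (16 - 16*2*3)² = (16 - 96)² = (-80)² = 6400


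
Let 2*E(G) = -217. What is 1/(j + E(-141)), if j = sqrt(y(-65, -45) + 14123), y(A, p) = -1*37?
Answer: 434/9255 + 4*sqrt(14086)/9255 ≈ 0.098189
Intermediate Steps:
y(A, p) = -37
E(G) = -217/2 (E(G) = (1/2)*(-217) = -217/2)
j = sqrt(14086) (j = sqrt(-37 + 14123) = sqrt(14086) ≈ 118.68)
1/(j + E(-141)) = 1/(sqrt(14086) - 217/2) = 1/(-217/2 + sqrt(14086))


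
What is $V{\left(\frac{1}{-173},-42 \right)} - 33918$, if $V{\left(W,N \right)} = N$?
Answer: $-33960$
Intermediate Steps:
$V{\left(\frac{1}{-173},-42 \right)} - 33918 = -42 - 33918 = -33960$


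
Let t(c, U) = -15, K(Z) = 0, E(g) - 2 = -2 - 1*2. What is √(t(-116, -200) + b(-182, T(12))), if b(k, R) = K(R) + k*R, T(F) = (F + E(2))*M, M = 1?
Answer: I*√1835 ≈ 42.837*I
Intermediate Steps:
E(g) = -2 (E(g) = 2 + (-2 - 1*2) = 2 + (-2 - 2) = 2 - 4 = -2)
T(F) = -2 + F (T(F) = (F - 2)*1 = (-2 + F)*1 = -2 + F)
b(k, R) = R*k (b(k, R) = 0 + k*R = 0 + R*k = R*k)
√(t(-116, -200) + b(-182, T(12))) = √(-15 + (-2 + 12)*(-182)) = √(-15 + 10*(-182)) = √(-15 - 1820) = √(-1835) = I*√1835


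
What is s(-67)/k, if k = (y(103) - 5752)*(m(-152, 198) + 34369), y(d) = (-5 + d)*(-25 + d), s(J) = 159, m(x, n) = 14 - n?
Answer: 1/406780 ≈ 2.4583e-6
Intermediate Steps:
y(d) = (-25 + d)*(-5 + d)
k = 64678020 (k = ((125 + 103² - 30*103) - 5752)*((14 - 1*198) + 34369) = ((125 + 10609 - 3090) - 5752)*((14 - 198) + 34369) = (7644 - 5752)*(-184 + 34369) = 1892*34185 = 64678020)
s(-67)/k = 159/64678020 = 159*(1/64678020) = 1/406780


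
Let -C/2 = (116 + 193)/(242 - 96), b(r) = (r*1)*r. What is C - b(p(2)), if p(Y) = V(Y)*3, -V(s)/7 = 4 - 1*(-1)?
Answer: -805134/73 ≈ -11029.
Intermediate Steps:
V(s) = -35 (V(s) = -7*(4 - 1*(-1)) = -7*(4 + 1) = -7*5 = -35)
p(Y) = -105 (p(Y) = -35*3 = -105)
b(r) = r² (b(r) = r*r = r²)
C = -309/73 (C = -2*(116 + 193)/(242 - 96) = -618/146 = -2*309/146 = -309/73 ≈ -4.2329)
C - b(p(2)) = -309/73 - 1*(-105)² = -309/73 - 1*11025 = -309/73 - 11025 = -805134/73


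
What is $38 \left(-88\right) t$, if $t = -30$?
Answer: $100320$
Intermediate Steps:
$38 \left(-88\right) t = 38 \left(-88\right) \left(-30\right) = \left(-3344\right) \left(-30\right) = 100320$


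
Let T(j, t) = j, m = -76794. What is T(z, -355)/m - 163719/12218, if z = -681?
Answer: -1047026369/78189091 ≈ -13.391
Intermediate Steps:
T(z, -355)/m - 163719/12218 = -681/(-76794) - 163719/12218 = -681*(-1/76794) - 163719*1/12218 = 227/25598 - 163719/12218 = -1047026369/78189091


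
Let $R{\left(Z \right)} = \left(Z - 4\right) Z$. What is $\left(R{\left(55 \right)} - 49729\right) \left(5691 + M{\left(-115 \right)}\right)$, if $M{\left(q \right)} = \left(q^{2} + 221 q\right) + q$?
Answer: $310355336$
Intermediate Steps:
$M{\left(q \right)} = q^{2} + 222 q$
$R{\left(Z \right)} = Z \left(-4 + Z\right)$ ($R{\left(Z \right)} = \left(-4 + Z\right) Z = Z \left(-4 + Z\right)$)
$\left(R{\left(55 \right)} - 49729\right) \left(5691 + M{\left(-115 \right)}\right) = \left(55 \left(-4 + 55\right) - 49729\right) \left(5691 - 115 \left(222 - 115\right)\right) = \left(55 \cdot 51 - 49729\right) \left(5691 - 12305\right) = \left(2805 - 49729\right) \left(5691 - 12305\right) = \left(-46924\right) \left(-6614\right) = 310355336$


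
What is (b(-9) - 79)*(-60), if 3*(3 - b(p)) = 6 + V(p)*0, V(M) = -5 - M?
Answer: 4680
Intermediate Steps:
b(p) = 1 (b(p) = 3 - (6 + (-5 - p)*0)/3 = 3 - (6 + 0)/3 = 3 - ⅓*6 = 3 - 2 = 1)
(b(-9) - 79)*(-60) = (1 - 79)*(-60) = -78*(-60) = 4680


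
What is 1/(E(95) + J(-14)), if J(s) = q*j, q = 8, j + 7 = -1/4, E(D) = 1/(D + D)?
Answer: -190/11019 ≈ -0.017243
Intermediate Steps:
E(D) = 1/(2*D)
j = -29/4 (j = -7 - 1/4 = -7 - 1*¼ = -7 - ¼ = -29/4 ≈ -7.2500)
J(s) = -58 (J(s) = 8*(-29/4) = -58)
1/(E(95) + J(-14)) = 1/((½)/95 - 58) = 1/((½)*(1/95) - 58) = 1/(1/190 - 58) = 1/(-11019/190) = -190/11019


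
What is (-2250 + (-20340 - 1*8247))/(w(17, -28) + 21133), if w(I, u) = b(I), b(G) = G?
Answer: -10279/7050 ≈ -1.4580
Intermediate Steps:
w(I, u) = I
(-2250 + (-20340 - 1*8247))/(w(17, -28) + 21133) = (-2250 + (-20340 - 1*8247))/(17 + 21133) = (-2250 + (-20340 - 8247))/21150 = (-2250 - 28587)*(1/21150) = -30837*1/21150 = -10279/7050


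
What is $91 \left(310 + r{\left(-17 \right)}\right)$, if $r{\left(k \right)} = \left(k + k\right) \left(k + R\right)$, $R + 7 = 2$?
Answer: $96278$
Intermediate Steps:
$R = -5$ ($R = -7 + 2 = -5$)
$r{\left(k \right)} = 2 k \left(-5 + k\right)$ ($r{\left(k \right)} = \left(k + k\right) \left(k - 5\right) = 2 k \left(-5 + k\right)$)
$91 \left(310 + r{\left(-17 \right)}\right) = 91 \left(310 + 2 \left(-17\right) \left(-5 - 17\right)\right) = 91 \left(310 + 2 \left(-17\right) \left(-22\right)\right) = 91 \left(310 + 748\right) = 91 \cdot 1058 = 96278$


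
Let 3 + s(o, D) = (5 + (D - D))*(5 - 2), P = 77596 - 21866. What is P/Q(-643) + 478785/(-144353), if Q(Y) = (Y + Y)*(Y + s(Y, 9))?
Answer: -190236478060/58568775749 ≈ -3.2481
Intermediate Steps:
P = 55730
s(o, D) = 12 (s(o, D) = -3 + (5 + (D - D))*(5 - 2) = -3 + (5 + 0)*3 = -3 + 5*3 = -3 + 15 = 12)
Q(Y) = 2*Y*(12 + Y) (Q(Y) = (Y + Y)*(Y + 12) = (2*Y)*(12 + Y) = 2*Y*(12 + Y))
P/Q(-643) + 478785/(-144353) = 55730/((2*(-643)*(12 - 643))) + 478785/(-144353) = 55730/((2*(-643)*(-631))) + 478785*(-1/144353) = 55730/811466 - 478785/144353 = 55730*(1/811466) - 478785/144353 = 27865/405733 - 478785/144353 = -190236478060/58568775749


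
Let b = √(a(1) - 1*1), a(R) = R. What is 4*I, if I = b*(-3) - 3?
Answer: -12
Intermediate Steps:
b = 0 (b = √(1 - 1*1) = √(1 - 1) = √0 = 0)
I = -3 (I = 0*(-3) - 3 = 0 - 3 = -3)
4*I = 4*(-3) = -12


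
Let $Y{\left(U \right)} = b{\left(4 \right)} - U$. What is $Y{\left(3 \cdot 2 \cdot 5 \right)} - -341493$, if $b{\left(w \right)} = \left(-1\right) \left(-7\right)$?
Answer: $341470$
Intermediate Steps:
$b{\left(w \right)} = 7$
$Y{\left(U \right)} = 7 - U$
$Y{\left(3 \cdot 2 \cdot 5 \right)} - -341493 = \left(7 - 3 \cdot 2 \cdot 5\right) - -341493 = \left(7 - 6 \cdot 5\right) + 341493 = \left(7 - 30\right) + 341493 = -23 + 341493 = 341470$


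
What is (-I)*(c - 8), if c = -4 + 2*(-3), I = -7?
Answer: -126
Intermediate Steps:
c = -10 (c = -4 - 6 = -10)
(-I)*(c - 8) = (-1*(-7))*(-10 - 8) = 7*(-18) = -126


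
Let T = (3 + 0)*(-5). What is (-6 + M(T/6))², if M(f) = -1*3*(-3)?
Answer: 9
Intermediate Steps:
T = -15 (T = 3*(-5) = -15)
M(f) = 9 (M(f) = -3*(-3) = 9)
(-6 + M(T/6))² = (-6 + 9)² = 3² = 9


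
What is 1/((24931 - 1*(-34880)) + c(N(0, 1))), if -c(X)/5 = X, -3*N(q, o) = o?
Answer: 3/179438 ≈ 1.6719e-5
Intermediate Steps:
N(q, o) = -o/3
c(X) = -5*X
1/((24931 - 1*(-34880)) + c(N(0, 1))) = 1/((24931 - 1*(-34880)) - (-5)/3) = 1/((24931 + 34880) - 5*(-1/3)) = 1/(59811 + 5/3) = 1/(179438/3) = 3/179438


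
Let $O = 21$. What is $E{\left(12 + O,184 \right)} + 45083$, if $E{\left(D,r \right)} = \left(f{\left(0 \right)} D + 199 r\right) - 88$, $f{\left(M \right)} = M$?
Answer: $81611$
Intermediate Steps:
$E{\left(D,r \right)} = -88 + 199 r$ ($E{\left(D,r \right)} = \left(0 D + 199 r\right) - 88 = \left(0 + 199 r\right) - 88 = 199 r - 88 = -88 + 199 r$)
$E{\left(12 + O,184 \right)} + 45083 = \left(-88 + 199 \cdot 184\right) + 45083 = \left(-88 + 36616\right) + 45083 = 36528 + 45083 = 81611$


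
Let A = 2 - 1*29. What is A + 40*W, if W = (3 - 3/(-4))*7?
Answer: 1023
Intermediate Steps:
W = 105/4 (W = (3 - 3*(-¼))*7 = (3 + ¾)*7 = (15/4)*7 = 105/4 ≈ 26.250)
A = -27 (A = 2 - 29 = -27)
A + 40*W = -27 + 40*(105/4) = -27 + 1050 = 1023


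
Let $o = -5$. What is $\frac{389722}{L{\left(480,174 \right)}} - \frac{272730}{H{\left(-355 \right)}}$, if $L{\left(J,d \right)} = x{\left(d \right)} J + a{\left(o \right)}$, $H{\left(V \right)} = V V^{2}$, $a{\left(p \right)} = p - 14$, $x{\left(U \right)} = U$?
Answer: $\frac{3491699414096}{747148160275} \approx 4.6734$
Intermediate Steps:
$a{\left(p \right)} = -14 + p$ ($a{\left(p \right)} = p - 14 = -14 + p$)
$H{\left(V \right)} = V^{3}$
$L{\left(J,d \right)} = -19 + J d$ ($L{\left(J,d \right)} = d J - 19 = J d - 19 = -19 + J d$)
$\frac{389722}{L{\left(480,174 \right)}} - \frac{272730}{H{\left(-355 \right)}} = \frac{389722}{-19 + 480 \cdot 174} - \frac{272730}{\left(-355\right)^{3}} = \frac{389722}{-19 + 83520} - \frac{272730}{-44738875} = \frac{389722}{83501} - - \frac{54546}{8947775} = 389722 \cdot \frac{1}{83501} + \frac{54546}{8947775} = \frac{389722}{83501} + \frac{54546}{8947775} = \frac{3491699414096}{747148160275}$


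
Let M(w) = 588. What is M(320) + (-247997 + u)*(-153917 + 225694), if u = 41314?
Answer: -14835085103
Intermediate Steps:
M(320) + (-247997 + u)*(-153917 + 225694) = 588 + (-247997 + 41314)*(-153917 + 225694) = 588 - 206683*71777 = 588 - 14835085691 = -14835085103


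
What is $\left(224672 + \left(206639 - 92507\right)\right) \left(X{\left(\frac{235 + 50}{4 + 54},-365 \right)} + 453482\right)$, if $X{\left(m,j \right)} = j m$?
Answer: $\frac{4437981907262}{29} \approx 1.5303 \cdot 10^{11}$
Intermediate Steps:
$\left(224672 + \left(206639 - 92507\right)\right) \left(X{\left(\frac{235 + 50}{4 + 54},-365 \right)} + 453482\right) = \left(224672 + \left(206639 - 92507\right)\right) \left(- 365 \frac{235 + 50}{4 + 54} + 453482\right) = \left(224672 + \left(206639 - 92507\right)\right) \left(- 365 \cdot \frac{285}{58} + 453482\right) = \left(224672 + 114132\right) \left(- 365 \cdot 285 \cdot \frac{1}{58} + 453482\right) = 338804 \left(\left(-365\right) \frac{285}{58} + 453482\right) = 338804 \left(- \frac{104025}{58} + 453482\right) = 338804 \cdot \frac{26197931}{58} = \frac{4437981907262}{29}$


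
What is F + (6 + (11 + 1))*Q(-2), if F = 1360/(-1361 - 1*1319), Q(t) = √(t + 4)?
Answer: -34/67 + 18*√2 ≈ 24.948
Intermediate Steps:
Q(t) = √(4 + t)
F = -34/67 (F = 1360/(-1361 - 1319) = 1360/(-2680) = 1360*(-1/2680) = -34/67 ≈ -0.50746)
F + (6 + (11 + 1))*Q(-2) = -34/67 + (6 + (11 + 1))*√(4 - 2) = -34/67 + (6 + 12)*√2 = -34/67 + 18*√2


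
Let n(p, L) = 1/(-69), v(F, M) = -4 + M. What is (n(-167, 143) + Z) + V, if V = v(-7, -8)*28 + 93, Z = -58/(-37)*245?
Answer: 360074/2553 ≈ 141.04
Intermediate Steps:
Z = 14210/37 (Z = -58*(-1/37)*245 = (58/37)*245 = 14210/37 ≈ 384.05)
n(p, L) = -1/69
V = -243 (V = (-4 - 8)*28 + 93 = -12*28 + 93 = -336 + 93 = -243)
(n(-167, 143) + Z) + V = (-1/69 + 14210/37) - 243 = 980453/2553 - 243 = 360074/2553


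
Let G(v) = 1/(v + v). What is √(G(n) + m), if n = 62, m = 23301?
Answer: 5*√3582763/62 ≈ 152.65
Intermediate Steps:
G(v) = 1/(2*v)
√(G(n) + m) = √((½)/62 + 23301) = √((½)*(1/62) + 23301) = √(1/124 + 23301) = √(2889325/124) = 5*√3582763/62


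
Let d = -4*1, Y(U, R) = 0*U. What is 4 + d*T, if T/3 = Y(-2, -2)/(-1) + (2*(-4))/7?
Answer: 124/7 ≈ 17.714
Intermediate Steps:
Y(U, R) = 0
d = -4
T = -24/7 (T = 3*(0/(-1) + (2*(-4))/7) = 3*(0*(-1) - 8*1/7) = 3*(0 - 8/7) = 3*(-8/7) = -24/7 ≈ -3.4286)
4 + d*T = 4 - 4*(-24/7) = 4 + 96/7 = 124/7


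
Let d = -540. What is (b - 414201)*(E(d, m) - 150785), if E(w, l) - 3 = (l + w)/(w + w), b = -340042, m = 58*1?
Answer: 61412002961477/540 ≈ 1.1373e+11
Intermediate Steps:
m = 58
E(w, l) = 3 + (l + w)/(2*w) (E(w, l) = 3 + (l + w)/(w + w) = 3 + (l + w)/((2*w)) = 3 + (l + w)*(1/(2*w)) = 3 + (l + w)/(2*w))
(b - 414201)*(E(d, m) - 150785) = (-340042 - 414201)*((½)*(58 + 7*(-540))/(-540) - 150785) = -754243*((½)*(-1/540)*(58 - 3780) - 150785) = -754243*((½)*(-1/540)*(-3722) - 150785) = -754243*(1861/540 - 150785) = -754243*(-81422039/540) = 61412002961477/540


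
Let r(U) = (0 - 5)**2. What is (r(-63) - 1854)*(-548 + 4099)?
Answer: -6494779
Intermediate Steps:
r(U) = 25 (r(U) = (-5)**2 = 25)
(r(-63) - 1854)*(-548 + 4099) = (25 - 1854)*(-548 + 4099) = -1829*3551 = -6494779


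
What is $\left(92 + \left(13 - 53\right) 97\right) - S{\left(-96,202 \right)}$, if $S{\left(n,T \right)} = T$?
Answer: $-3990$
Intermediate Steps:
$\left(92 + \left(13 - 53\right) 97\right) - S{\left(-96,202 \right)} = \left(92 + \left(13 - 53\right) 97\right) - 202 = \left(92 - 3880\right) - 202 = -3788 - 202 = -3990$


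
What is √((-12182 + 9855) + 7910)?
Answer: √5583 ≈ 74.719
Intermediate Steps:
√((-12182 + 9855) + 7910) = √(-2327 + 7910) = √5583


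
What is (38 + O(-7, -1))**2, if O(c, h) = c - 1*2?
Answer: 841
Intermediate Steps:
O(c, h) = -2 + c (O(c, h) = c - 2 = -2 + c)
(38 + O(-7, -1))**2 = (38 + (-2 - 7))**2 = (38 - 9)**2 = 29**2 = 841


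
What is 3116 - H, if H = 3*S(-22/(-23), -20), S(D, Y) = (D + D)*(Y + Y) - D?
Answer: 77014/23 ≈ 3348.4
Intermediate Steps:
S(D, Y) = -D + 4*D*Y (S(D, Y) = (2*D)*(2*Y) - D = 4*D*Y - D = -D + 4*D*Y)
H = -5346/23 (H = 3*((-22/(-23))*(-1 + 4*(-20))) = 3*((-22*(-1/23))*(-1 - 80)) = 3*((22/23)*(-81)) = 3*(-1782/23) = -5346/23 ≈ -232.43)
3116 - H = 3116 - 1*(-5346/23) = 3116 + 5346/23 = 77014/23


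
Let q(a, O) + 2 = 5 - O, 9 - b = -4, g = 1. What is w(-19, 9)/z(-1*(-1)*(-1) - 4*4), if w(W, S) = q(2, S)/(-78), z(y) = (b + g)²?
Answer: 1/2548 ≈ 0.00039246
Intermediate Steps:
b = 13 (b = 9 - 1*(-4) = 9 + 4 = 13)
q(a, O) = 3 - O (q(a, O) = -2 + (5 - O) = 3 - O)
z(y) = 196 (z(y) = (13 + 1)² = 14² = 196)
w(W, S) = -1/26 + S/78 (w(W, S) = (3 - S)/(-78) = (3 - S)*(-1/78) = -1/26 + S/78)
w(-19, 9)/z(-1*(-1)*(-1) - 4*4) = (-1/26 + (1/78)*9)/196 = (-1/26 + 3/26)*(1/196) = (1/13)*(1/196) = 1/2548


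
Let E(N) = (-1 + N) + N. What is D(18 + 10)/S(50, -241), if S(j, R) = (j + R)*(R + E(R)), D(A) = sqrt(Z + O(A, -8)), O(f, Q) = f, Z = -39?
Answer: I*sqrt(11)/138284 ≈ 2.3984e-5*I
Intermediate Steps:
E(N) = -1 + 2*N
D(A) = sqrt(-39 + A)
S(j, R) = (-1 + 3*R)*(R + j) (S(j, R) = (j + R)*(R + (-1 + 2*R)) = (R + j)*(-1 + 3*R) = (-1 + 3*R)*(R + j))
D(18 + 10)/S(50, -241) = sqrt(-39 + (18 + 10))/(-1*(-241) - 1*50 + 3*(-241)**2 + 3*(-241)*50) = sqrt(-39 + 28)/(241 - 50 + 3*58081 - 36150) = sqrt(-11)/(241 - 50 + 174243 - 36150) = (I*sqrt(11))/138284 = (I*sqrt(11))*(1/138284) = I*sqrt(11)/138284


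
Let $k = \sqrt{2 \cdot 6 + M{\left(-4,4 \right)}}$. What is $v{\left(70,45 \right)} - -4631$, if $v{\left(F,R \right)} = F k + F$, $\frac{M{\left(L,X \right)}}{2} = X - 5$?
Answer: $4701 + 70 \sqrt{10} \approx 4922.4$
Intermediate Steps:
$M{\left(L,X \right)} = -10 + 2 X$ ($M{\left(L,X \right)} = 2 \left(X - 5\right) = 2 \left(-5 + X\right) = -10 + 2 X$)
$k = \sqrt{10}$ ($k = \sqrt{2 \cdot 6 + \left(-10 + 2 \cdot 4\right)} = \sqrt{12 + \left(-10 + 8\right)} = \sqrt{12 - 2} = \sqrt{10} \approx 3.1623$)
$v{\left(F,R \right)} = F + F \sqrt{10}$ ($v{\left(F,R \right)} = F \sqrt{10} + F = F + F \sqrt{10}$)
$v{\left(70,45 \right)} - -4631 = 70 \left(1 + \sqrt{10}\right) - -4631 = \left(70 + 70 \sqrt{10}\right) + 4631 = 4701 + 70 \sqrt{10}$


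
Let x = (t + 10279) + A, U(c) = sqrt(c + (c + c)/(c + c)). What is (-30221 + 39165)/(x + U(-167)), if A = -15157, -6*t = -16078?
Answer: -176957040/43495519 - 80496*I*sqrt(166)/43495519 ≈ -4.0684 - 0.023844*I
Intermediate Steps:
t = 8039/3 (t = -1/6*(-16078) = 8039/3 ≈ 2679.7)
U(c) = sqrt(1 + c) (U(c) = sqrt(c + (2*c)/((2*c))) = sqrt(c + (2*c)*(1/(2*c))) = sqrt(c + 1) = sqrt(1 + c))
x = -6595/3 (x = (8039/3 + 10279) - 15157 = 38876/3 - 15157 = -6595/3 ≈ -2198.3)
(-30221 + 39165)/(x + U(-167)) = (-30221 + 39165)/(-6595/3 + sqrt(1 - 167)) = 8944/(-6595/3 + sqrt(-166)) = 8944/(-6595/3 + I*sqrt(166))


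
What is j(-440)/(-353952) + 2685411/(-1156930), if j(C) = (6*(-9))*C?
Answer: -1697908422/710933485 ≈ -2.3883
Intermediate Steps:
j(C) = -54*C
j(-440)/(-353952) + 2685411/(-1156930) = -54*(-440)/(-353952) + 2685411/(-1156930) = 23760*(-1/353952) + 2685411*(-1/1156930) = -165/2458 - 2685411/1156930 = -1697908422/710933485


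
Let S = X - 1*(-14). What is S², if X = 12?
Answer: 676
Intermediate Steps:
S = 26 (S = 12 - 1*(-14) = 12 + 14 = 26)
S² = 26² = 676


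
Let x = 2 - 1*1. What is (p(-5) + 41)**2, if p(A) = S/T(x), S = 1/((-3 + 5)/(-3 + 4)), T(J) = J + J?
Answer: 27225/16 ≈ 1701.6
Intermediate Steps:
x = 1 (x = 2 - 1 = 1)
T(J) = 2*J
S = 1/2 (S = 1/(2/1) = 1/(2*1) = 1/2 ≈ 0.50000)
p(A) = 1/4 (p(A) = 1/(2*((2*1))) = (1/2)/2 = (1/2)*(1/2) = 1/4)
(p(-5) + 41)**2 = (1/4 + 41)**2 = (165/4)**2 = 27225/16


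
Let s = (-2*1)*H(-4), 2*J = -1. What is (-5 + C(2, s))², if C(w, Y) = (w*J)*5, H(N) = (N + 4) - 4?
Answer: 100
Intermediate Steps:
H(N) = N (H(N) = (4 + N) - 4 = N)
J = -½ (J = (½)*(-1) = -½ ≈ -0.50000)
s = 8 (s = -2*1*(-4) = -2*(-4) = 8)
C(w, Y) = -5*w/2 (C(w, Y) = (w*(-½))*5 = -w/2*5 = -5*w/2)
(-5 + C(2, s))² = (-5 - 5/2*2)² = (-5 - 5)² = (-10)² = 100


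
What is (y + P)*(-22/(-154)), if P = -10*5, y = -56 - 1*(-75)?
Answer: -31/7 ≈ -4.4286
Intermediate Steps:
y = 19 (y = -56 + 75 = 19)
P = -50
(y + P)*(-22/(-154)) = (19 - 50)*(-22/(-154)) = -(-682)*(-1)/154 = -31*⅐ = -31/7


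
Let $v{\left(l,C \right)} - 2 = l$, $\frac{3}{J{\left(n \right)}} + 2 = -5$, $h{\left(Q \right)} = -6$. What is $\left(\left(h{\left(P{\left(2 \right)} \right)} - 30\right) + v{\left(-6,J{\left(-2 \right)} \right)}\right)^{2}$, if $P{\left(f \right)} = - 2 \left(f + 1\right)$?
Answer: $1600$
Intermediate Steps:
$P{\left(f \right)} = -2 - 2 f$ ($P{\left(f \right)} = - 2 \left(1 + f\right) = -2 - 2 f$)
$J{\left(n \right)} = - \frac{3}{7}$ ($J{\left(n \right)} = \frac{3}{-2 - 5} = \frac{3}{-7} = 3 \left(- \frac{1}{7}\right) = - \frac{3}{7}$)
$v{\left(l,C \right)} = 2 + l$
$\left(\left(h{\left(P{\left(2 \right)} \right)} - 30\right) + v{\left(-6,J{\left(-2 \right)} \right)}\right)^{2} = \left(\left(-6 - 30\right) + \left(2 - 6\right)\right)^{2} = \left(\left(-6 - 30\right) - 4\right)^{2} = \left(-36 - 4\right)^{2} = \left(-40\right)^{2} = 1600$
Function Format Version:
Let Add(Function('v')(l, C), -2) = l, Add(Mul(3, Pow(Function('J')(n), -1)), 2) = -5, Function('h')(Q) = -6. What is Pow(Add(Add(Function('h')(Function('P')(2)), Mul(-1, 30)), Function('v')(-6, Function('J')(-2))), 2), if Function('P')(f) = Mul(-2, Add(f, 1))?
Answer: 1600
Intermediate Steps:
Function('P')(f) = Add(-2, Mul(-2, f)) (Function('P')(f) = Mul(-2, Add(1, f)) = Add(-2, Mul(-2, f)))
Function('J')(n) = Rational(-3, 7) (Function('J')(n) = Mul(3, Pow(Add(-2, -5), -1)) = Mul(3, Pow(-7, -1)) = Mul(3, Rational(-1, 7)) = Rational(-3, 7))
Function('v')(l, C) = Add(2, l)
Pow(Add(Add(Function('h')(Function('P')(2)), Mul(-1, 30)), Function('v')(-6, Function('J')(-2))), 2) = Pow(Add(Add(-6, Mul(-1, 30)), Add(2, -6)), 2) = Pow(Add(Add(-6, -30), -4), 2) = Pow(Add(-36, -4), 2) = Pow(-40, 2) = 1600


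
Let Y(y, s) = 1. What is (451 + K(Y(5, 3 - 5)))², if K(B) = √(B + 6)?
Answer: (451 + √7)² ≈ 2.0579e+5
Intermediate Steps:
K(B) = √(6 + B)
(451 + K(Y(5, 3 - 5)))² = (451 + √(6 + 1))² = (451 + √7)²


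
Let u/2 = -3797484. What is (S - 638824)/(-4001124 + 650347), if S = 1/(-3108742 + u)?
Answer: 6837786837041/35865745282670 ≈ 0.19065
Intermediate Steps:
u = -7594968 (u = 2*(-3797484) = -7594968)
S = -1/10703710 (S = 1/(-3108742 - 7594968) = 1/(-10703710) = -1/10703710 ≈ -9.3426e-8)
(S - 638824)/(-4001124 + 650347) = (-1/10703710 - 638824)/(-4001124 + 650347) = -6837786837041/10703710/(-3350777) = -6837786837041/10703710*(-1/3350777) = 6837786837041/35865745282670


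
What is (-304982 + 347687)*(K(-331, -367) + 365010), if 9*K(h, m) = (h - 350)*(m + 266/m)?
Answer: 6156791166825/367 ≈ 1.6776e+10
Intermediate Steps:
K(h, m) = (-350 + h)*(m + 266/m)/9 (K(h, m) = ((h - 350)*(m + 266/m))/9 = ((-350 + h)*(m + 266/m))/9 = (-350 + h)*(m + 266/m)/9)
(-304982 + 347687)*(K(-331, -367) + 365010) = (-304982 + 347687)*((⅑)*(-93100 + 266*(-331) + (-367)²*(-350 - 331))/(-367) + 365010) = 42705*((⅑)*(-1/367)*(-93100 - 88046 + 134689*(-681)) + 365010) = 42705*((⅑)*(-1/367)*(-93100 - 88046 - 91723209) + 365010) = 42705*((⅑)*(-1/367)*(-91904355) + 365010) = 42705*(10211595/367 + 365010) = 42705*(144170265/367) = 6156791166825/367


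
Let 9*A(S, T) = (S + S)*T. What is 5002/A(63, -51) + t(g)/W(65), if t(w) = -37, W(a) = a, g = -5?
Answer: -175774/23205 ≈ -7.5748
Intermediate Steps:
A(S, T) = 2*S*T/9 (A(S, T) = ((S + S)*T)/9 = ((2*S)*T)/9 = (2*S*T)/9 = 2*S*T/9)
5002/A(63, -51) + t(g)/W(65) = 5002/(((2/9)*63*(-51))) - 37/65 = 5002/(-714) - 37*1/65 = 5002*(-1/714) - 37/65 = -2501/357 - 37/65 = -175774/23205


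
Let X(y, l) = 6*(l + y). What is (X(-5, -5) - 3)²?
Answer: 3969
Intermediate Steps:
X(y, l) = 6*l + 6*y
(X(-5, -5) - 3)² = ((6*(-5) + 6*(-5)) - 3)² = ((-30 - 30) - 3)² = (-60 - 3)² = (-63)² = 3969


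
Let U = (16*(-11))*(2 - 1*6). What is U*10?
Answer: 7040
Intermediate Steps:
U = 704 (U = -176*(2 - 6) = -176*(-4) = 704)
U*10 = 704*10 = 7040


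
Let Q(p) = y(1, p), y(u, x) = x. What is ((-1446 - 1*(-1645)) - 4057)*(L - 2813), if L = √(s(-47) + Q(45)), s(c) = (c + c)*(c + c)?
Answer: 10852554 - 3858*√8881 ≈ 1.0489e+7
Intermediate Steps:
Q(p) = p
s(c) = 4*c² (s(c) = (2*c)*(2*c) = 4*c²)
L = √8881 (L = √(4*(-47)² + 45) = √(4*2209 + 45) = √(8836 + 45) = √8881 ≈ 94.239)
((-1446 - 1*(-1645)) - 4057)*(L - 2813) = ((-1446 - 1*(-1645)) - 4057)*(√8881 - 2813) = ((-1446 + 1645) - 4057)*(-2813 + √8881) = (199 - 4057)*(-2813 + √8881) = -3858*(-2813 + √8881) = 10852554 - 3858*√8881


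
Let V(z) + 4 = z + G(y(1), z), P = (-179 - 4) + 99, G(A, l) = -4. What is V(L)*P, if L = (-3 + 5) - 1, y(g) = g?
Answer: 588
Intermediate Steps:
L = 1 (L = 2 - 1 = 1)
P = -84 (P = -183 + 99 = -84)
V(z) = -8 + z (V(z) = -4 + (z - 4) = -4 + (-4 + z) = -8 + z)
V(L)*P = (-8 + 1)*(-84) = -7*(-84) = 588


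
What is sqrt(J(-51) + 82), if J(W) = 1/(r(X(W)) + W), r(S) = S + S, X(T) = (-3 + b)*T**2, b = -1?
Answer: sqrt(35678005383)/20859 ≈ 9.0554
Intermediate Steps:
X(T) = -4*T**2 (X(T) = (-3 - 1)*T**2 = -4*T**2)
r(S) = 2*S
J(W) = 1/(W - 8*W**2) (J(W) = 1/(2*(-4*W**2) + W) = 1/(-8*W**2 + W) = 1/(W - 8*W**2))
sqrt(J(-51) + 82) = sqrt(-1/(-51*(-1 + 8*(-51))) + 82) = sqrt(-1*(-1/51)/(-1 - 408) + 82) = sqrt(-1*(-1/51)/(-409) + 82) = sqrt(-1*(-1/51)*(-1/409) + 82) = sqrt(-1/20859 + 82) = sqrt(1710437/20859) = sqrt(35678005383)/20859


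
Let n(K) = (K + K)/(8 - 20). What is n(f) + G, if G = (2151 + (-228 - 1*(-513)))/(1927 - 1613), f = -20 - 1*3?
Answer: 10919/942 ≈ 11.591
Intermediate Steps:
f = -23 (f = -20 - 3 = -23)
n(K) = -K/6 (n(K) = (2*K)/(-12) = (2*K)*(-1/12) = -K/6)
G = 1218/157 (G = (2151 + (-228 + 513))/314 = (2151 + 285)*(1/314) = 2436*(1/314) = 1218/157 ≈ 7.7580)
n(f) + G = -⅙*(-23) + 1218/157 = 23/6 + 1218/157 = 10919/942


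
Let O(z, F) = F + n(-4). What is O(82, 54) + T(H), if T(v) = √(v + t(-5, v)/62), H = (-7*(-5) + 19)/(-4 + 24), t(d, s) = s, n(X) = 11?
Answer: 65 + 9*√3255/310 ≈ 66.656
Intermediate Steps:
O(z, F) = 11 + F (O(z, F) = F + 11 = 11 + F)
H = 27/10 (H = (35 + 19)/20 = 54*(1/20) = 27/10 ≈ 2.7000)
T(v) = 3*√434*√v/62 (T(v) = √(v + v/62) = √(63*v/62) = 3*√434*√v/62)
O(82, 54) + T(H) = (11 + 54) + 3*√434*√(27/10)/62 = 65 + 3*√434*(3*√30/10)/62 = 65 + 9*√3255/310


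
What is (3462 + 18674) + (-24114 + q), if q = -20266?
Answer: -22244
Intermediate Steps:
(3462 + 18674) + (-24114 + q) = (3462 + 18674) + (-24114 - 20266) = 22136 - 44380 = -22244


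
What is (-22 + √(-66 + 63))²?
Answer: (22 - I*√3)² ≈ 481.0 - 76.21*I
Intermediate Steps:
(-22 + √(-66 + 63))² = (-22 + √(-3))² = (-22 + I*√3)²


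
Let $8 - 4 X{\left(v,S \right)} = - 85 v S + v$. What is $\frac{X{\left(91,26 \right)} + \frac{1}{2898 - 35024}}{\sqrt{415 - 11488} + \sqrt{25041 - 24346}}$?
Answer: $\frac{3229096699}{64252 \left(\sqrt{695} + i \sqrt{11073}\right)} \approx 112.59 - 449.39 i$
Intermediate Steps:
$X{\left(v,S \right)} = 2 - \frac{v}{4} + \frac{85 S v}{4}$ ($X{\left(v,S \right)} = 2 - \frac{- 85 v S + v}{4} = 2 - \frac{- 85 S v + v}{4} = 2 - \frac{v - 85 S v}{4} = 2 + \left(- \frac{v}{4} + \frac{85 S v}{4}\right) = 2 - \frac{v}{4} + \frac{85 S v}{4}$)
$\frac{X{\left(91,26 \right)} + \frac{1}{2898 - 35024}}{\sqrt{415 - 11488} + \sqrt{25041 - 24346}} = \frac{\left(2 - \frac{91}{4} + \frac{85}{4} \cdot 26 \cdot 91\right) + \frac{1}{2898 - 35024}}{\sqrt{415 - 11488} + \sqrt{25041 - 24346}} = \frac{\left(2 - \frac{91}{4} + \frac{100555}{2}\right) + \frac{1}{-32126}}{\sqrt{415 - 11488} + \sqrt{695}} = \frac{\frac{201027}{4} - \frac{1}{32126}}{\sqrt{415 - 11488} + \sqrt{695}} = \frac{3229096699}{64252 \left(\sqrt{-11073} + \sqrt{695}\right)} = \frac{3229096699}{64252 \left(i \sqrt{11073} + \sqrt{695}\right)} = \frac{3229096699}{64252 \left(\sqrt{695} + i \sqrt{11073}\right)}$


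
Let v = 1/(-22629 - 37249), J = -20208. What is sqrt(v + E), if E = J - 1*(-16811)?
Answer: I*sqrt(248561602874)/8554 ≈ 58.284*I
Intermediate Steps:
v = -1/59878 (v = 1/(-59878) = -1/59878 ≈ -1.6701e-5)
E = -3397 (E = -20208 - 1*(-16811) = -20208 + 16811 = -3397)
sqrt(v + E) = sqrt(-1/59878 - 3397) = sqrt(-203405567/59878) = I*sqrt(248561602874)/8554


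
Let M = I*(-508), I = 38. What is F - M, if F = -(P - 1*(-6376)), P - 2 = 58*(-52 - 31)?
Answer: 17740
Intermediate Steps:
P = -4812 (P = 2 + 58*(-52 - 31) = 2 + 58*(-83) = 2 - 4814 = -4812)
F = -1564 (F = -(-4812 - 1*(-6376)) = -(-4812 + 6376) = -1*1564 = -1564)
M = -19304 (M = 38*(-508) = -19304)
F - M = -1564 - 1*(-19304) = -1564 + 19304 = 17740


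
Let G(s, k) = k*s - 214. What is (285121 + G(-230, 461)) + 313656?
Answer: 492533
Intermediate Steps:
G(s, k) = -214 + k*s
(285121 + G(-230, 461)) + 313656 = (285121 + (-214 + 461*(-230))) + 313656 = (285121 + (-214 - 106030)) + 313656 = (285121 - 106244) + 313656 = 178877 + 313656 = 492533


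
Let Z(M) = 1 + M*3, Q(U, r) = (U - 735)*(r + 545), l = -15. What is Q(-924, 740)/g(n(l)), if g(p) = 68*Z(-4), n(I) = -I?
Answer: 2131815/748 ≈ 2850.0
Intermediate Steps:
Q(U, r) = (-735 + U)*(545 + r)
Z(M) = 1 + 3*M
g(p) = -748 (g(p) = 68*(1 + 3*(-4)) = 68*(1 - 12) = 68*(-11) = -748)
Q(-924, 740)/g(n(l)) = (-400575 - 735*740 + 545*(-924) - 924*740)/(-748) = (-400575 - 543900 - 503580 - 683760)*(-1/748) = -2131815*(-1/748) = 2131815/748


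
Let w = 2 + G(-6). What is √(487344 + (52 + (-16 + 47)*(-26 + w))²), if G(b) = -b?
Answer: 2*√185845 ≈ 862.20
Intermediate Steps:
w = 8 (w = 2 - 1*(-6) = 2 + 6 = 8)
√(487344 + (52 + (-16 + 47)*(-26 + w))²) = √(487344 + (52 + (-16 + 47)*(-26 + 8))²) = √(487344 + (52 + 31*(-18))²) = √(487344 + (52 - 558)²) = √(487344 + (-506)²) = √(487344 + 256036) = √743380 = 2*√185845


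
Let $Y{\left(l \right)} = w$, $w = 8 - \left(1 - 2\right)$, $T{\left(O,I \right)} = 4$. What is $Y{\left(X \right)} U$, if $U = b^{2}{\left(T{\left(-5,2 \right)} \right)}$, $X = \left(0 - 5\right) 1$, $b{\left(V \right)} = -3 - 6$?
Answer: $729$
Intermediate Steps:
$b{\left(V \right)} = -9$ ($b{\left(V \right)} = -3 - 6 = -9$)
$X = -5$ ($X = \left(-5\right) 1 = -5$)
$w = 9$ ($w = 8 - \left(1 - 2\right) = 8 - -1 = 8 + 1 = 9$)
$Y{\left(l \right)} = 9$
$U = 81$ ($U = \left(-9\right)^{2} = 81$)
$Y{\left(X \right)} U = 9 \cdot 81 = 729$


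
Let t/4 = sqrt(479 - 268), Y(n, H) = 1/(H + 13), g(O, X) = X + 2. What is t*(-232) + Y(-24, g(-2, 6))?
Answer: 1/21 - 928*sqrt(211) ≈ -13480.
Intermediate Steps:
g(O, X) = 2 + X
Y(n, H) = 1/(13 + H)
t = 4*sqrt(211) (t = 4*sqrt(479 - 268) = 4*sqrt(211) ≈ 58.103)
t*(-232) + Y(-24, g(-2, 6)) = (4*sqrt(211))*(-232) + 1/(13 + (2 + 6)) = -928*sqrt(211) + 1/(13 + 8) = -928*sqrt(211) + 1/21 = 1/21 - 928*sqrt(211)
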